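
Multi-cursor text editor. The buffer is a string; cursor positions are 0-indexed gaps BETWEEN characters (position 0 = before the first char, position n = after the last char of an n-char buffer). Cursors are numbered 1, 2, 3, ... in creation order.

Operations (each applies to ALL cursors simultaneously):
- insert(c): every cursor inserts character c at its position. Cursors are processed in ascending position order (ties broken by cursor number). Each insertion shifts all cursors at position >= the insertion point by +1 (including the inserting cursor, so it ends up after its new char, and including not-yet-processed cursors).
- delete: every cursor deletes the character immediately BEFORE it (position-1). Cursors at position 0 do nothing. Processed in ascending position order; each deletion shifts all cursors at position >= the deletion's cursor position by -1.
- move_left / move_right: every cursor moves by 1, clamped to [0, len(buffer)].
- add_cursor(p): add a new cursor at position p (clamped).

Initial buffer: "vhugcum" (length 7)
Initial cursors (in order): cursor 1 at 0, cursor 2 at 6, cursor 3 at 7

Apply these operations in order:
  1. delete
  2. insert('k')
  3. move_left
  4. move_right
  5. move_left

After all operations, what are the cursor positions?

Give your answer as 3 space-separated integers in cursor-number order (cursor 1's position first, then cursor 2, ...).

After op 1 (delete): buffer="vhugc" (len 5), cursors c1@0 c2@5 c3@5, authorship .....
After op 2 (insert('k')): buffer="kvhugckk" (len 8), cursors c1@1 c2@8 c3@8, authorship 1.....23
After op 3 (move_left): buffer="kvhugckk" (len 8), cursors c1@0 c2@7 c3@7, authorship 1.....23
After op 4 (move_right): buffer="kvhugckk" (len 8), cursors c1@1 c2@8 c3@8, authorship 1.....23
After op 5 (move_left): buffer="kvhugckk" (len 8), cursors c1@0 c2@7 c3@7, authorship 1.....23

Answer: 0 7 7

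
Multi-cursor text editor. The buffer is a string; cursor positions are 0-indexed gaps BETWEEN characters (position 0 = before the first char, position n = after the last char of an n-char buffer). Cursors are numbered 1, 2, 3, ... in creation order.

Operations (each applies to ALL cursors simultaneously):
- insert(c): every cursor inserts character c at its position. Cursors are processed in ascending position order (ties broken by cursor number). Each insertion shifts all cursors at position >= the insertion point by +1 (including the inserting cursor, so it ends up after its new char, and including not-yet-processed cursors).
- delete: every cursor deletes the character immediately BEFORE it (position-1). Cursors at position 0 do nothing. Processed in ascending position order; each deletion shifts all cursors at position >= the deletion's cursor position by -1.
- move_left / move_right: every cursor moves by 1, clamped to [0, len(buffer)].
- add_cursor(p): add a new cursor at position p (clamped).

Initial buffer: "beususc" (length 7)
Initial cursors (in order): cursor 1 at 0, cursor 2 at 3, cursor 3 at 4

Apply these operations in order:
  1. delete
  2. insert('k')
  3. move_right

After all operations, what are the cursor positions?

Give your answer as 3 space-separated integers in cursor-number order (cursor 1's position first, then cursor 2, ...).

Answer: 2 6 6

Derivation:
After op 1 (delete): buffer="beusc" (len 5), cursors c1@0 c2@2 c3@2, authorship .....
After op 2 (insert('k')): buffer="kbekkusc" (len 8), cursors c1@1 c2@5 c3@5, authorship 1..23...
After op 3 (move_right): buffer="kbekkusc" (len 8), cursors c1@2 c2@6 c3@6, authorship 1..23...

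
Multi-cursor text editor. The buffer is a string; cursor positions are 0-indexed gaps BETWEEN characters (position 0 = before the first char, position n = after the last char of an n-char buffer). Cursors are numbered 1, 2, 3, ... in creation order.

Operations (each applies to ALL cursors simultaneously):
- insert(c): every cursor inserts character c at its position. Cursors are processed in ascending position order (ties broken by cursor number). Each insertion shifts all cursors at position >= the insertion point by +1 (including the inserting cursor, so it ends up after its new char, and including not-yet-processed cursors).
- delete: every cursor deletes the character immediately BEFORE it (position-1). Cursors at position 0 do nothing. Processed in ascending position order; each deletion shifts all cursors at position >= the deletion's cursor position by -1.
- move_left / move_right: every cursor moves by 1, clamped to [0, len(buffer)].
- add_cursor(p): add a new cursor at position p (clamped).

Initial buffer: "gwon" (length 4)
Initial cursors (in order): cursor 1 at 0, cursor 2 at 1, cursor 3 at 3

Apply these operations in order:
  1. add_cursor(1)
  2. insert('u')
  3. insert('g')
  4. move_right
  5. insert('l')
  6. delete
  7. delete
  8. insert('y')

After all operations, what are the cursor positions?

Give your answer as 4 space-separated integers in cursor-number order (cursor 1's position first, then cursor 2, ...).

Answer: 3 8 12 8

Derivation:
After op 1 (add_cursor(1)): buffer="gwon" (len 4), cursors c1@0 c2@1 c4@1 c3@3, authorship ....
After op 2 (insert('u')): buffer="uguuwoun" (len 8), cursors c1@1 c2@4 c4@4 c3@7, authorship 1.24..3.
After op 3 (insert('g')): buffer="ugguuggwougn" (len 12), cursors c1@2 c2@7 c4@7 c3@11, authorship 11.2424..33.
After op 4 (move_right): buffer="ugguuggwougn" (len 12), cursors c1@3 c2@8 c4@8 c3@12, authorship 11.2424..33.
After op 5 (insert('l')): buffer="uggluuggwllougnl" (len 16), cursors c1@4 c2@11 c4@11 c3@16, authorship 11.12424.24.33.3
After op 6 (delete): buffer="ugguuggwougn" (len 12), cursors c1@3 c2@8 c4@8 c3@12, authorship 11.2424..33.
After op 7 (delete): buffer="uguugoug" (len 8), cursors c1@2 c2@5 c4@5 c3@8, authorship 11242.33
After op 8 (insert('y')): buffer="ugyuugyyougy" (len 12), cursors c1@3 c2@8 c4@8 c3@12, authorship 11124224.333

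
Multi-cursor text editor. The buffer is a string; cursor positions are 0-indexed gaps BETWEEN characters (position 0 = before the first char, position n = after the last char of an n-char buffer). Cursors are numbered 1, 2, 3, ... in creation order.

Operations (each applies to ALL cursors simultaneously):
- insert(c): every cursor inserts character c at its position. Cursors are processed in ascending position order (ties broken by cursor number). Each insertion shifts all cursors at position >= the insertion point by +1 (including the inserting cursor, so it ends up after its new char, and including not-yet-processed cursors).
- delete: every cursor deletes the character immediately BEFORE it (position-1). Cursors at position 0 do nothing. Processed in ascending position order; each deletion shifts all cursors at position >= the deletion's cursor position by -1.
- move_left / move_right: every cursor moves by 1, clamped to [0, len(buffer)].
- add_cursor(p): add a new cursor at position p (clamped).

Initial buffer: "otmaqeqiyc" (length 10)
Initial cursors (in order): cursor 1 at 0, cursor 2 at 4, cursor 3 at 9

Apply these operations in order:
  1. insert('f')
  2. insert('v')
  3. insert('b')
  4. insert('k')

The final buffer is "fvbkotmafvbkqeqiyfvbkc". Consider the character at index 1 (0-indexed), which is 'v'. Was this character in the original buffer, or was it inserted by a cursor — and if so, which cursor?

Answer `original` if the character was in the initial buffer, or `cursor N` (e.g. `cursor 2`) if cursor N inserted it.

Answer: cursor 1

Derivation:
After op 1 (insert('f')): buffer="fotmafqeqiyfc" (len 13), cursors c1@1 c2@6 c3@12, authorship 1....2.....3.
After op 2 (insert('v')): buffer="fvotmafvqeqiyfvc" (len 16), cursors c1@2 c2@8 c3@15, authorship 11....22.....33.
After op 3 (insert('b')): buffer="fvbotmafvbqeqiyfvbc" (len 19), cursors c1@3 c2@10 c3@18, authorship 111....222.....333.
After op 4 (insert('k')): buffer="fvbkotmafvbkqeqiyfvbkc" (len 22), cursors c1@4 c2@12 c3@21, authorship 1111....2222.....3333.
Authorship (.=original, N=cursor N): 1 1 1 1 . . . . 2 2 2 2 . . . . . 3 3 3 3 .
Index 1: author = 1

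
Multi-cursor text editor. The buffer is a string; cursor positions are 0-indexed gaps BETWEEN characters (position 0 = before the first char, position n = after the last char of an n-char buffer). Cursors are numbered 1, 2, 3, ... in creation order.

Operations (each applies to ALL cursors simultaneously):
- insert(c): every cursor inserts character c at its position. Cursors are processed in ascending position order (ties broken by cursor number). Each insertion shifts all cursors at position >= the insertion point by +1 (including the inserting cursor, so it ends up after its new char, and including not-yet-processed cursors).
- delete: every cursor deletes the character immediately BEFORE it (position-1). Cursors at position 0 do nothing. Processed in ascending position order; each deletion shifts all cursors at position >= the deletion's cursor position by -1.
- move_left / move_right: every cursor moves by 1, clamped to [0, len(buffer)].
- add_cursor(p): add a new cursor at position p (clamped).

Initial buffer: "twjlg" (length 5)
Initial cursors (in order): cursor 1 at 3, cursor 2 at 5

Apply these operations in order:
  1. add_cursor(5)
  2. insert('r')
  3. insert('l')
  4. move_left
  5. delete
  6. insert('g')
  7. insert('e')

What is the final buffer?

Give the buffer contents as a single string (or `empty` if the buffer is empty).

Answer: twjgellgrggeel

Derivation:
After op 1 (add_cursor(5)): buffer="twjlg" (len 5), cursors c1@3 c2@5 c3@5, authorship .....
After op 2 (insert('r')): buffer="twjrlgrr" (len 8), cursors c1@4 c2@8 c3@8, authorship ...1..23
After op 3 (insert('l')): buffer="twjrllgrrll" (len 11), cursors c1@5 c2@11 c3@11, authorship ...11..2323
After op 4 (move_left): buffer="twjrllgrrll" (len 11), cursors c1@4 c2@10 c3@10, authorship ...11..2323
After op 5 (delete): buffer="twjllgrl" (len 8), cursors c1@3 c2@7 c3@7, authorship ...1..23
After op 6 (insert('g')): buffer="twjgllgrggl" (len 11), cursors c1@4 c2@10 c3@10, authorship ...11..2233
After op 7 (insert('e')): buffer="twjgellgrggeel" (len 14), cursors c1@5 c2@13 c3@13, authorship ...111..223233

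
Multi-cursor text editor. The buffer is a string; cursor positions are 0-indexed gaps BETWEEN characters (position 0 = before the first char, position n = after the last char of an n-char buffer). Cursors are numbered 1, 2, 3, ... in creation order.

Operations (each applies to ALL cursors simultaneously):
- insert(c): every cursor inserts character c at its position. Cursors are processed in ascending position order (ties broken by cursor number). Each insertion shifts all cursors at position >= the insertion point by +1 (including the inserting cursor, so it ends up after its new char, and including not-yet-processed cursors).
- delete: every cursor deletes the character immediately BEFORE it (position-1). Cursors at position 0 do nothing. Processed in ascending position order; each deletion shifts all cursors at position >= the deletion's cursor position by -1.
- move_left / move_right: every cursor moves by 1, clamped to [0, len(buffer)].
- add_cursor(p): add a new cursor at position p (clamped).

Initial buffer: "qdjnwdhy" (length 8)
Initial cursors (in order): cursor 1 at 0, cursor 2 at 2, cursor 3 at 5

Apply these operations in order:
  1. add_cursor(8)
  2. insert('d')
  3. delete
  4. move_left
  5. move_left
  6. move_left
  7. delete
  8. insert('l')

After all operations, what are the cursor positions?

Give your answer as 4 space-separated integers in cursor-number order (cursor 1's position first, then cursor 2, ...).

Answer: 2 2 4 7

Derivation:
After op 1 (add_cursor(8)): buffer="qdjnwdhy" (len 8), cursors c1@0 c2@2 c3@5 c4@8, authorship ........
After op 2 (insert('d')): buffer="dqddjnwddhyd" (len 12), cursors c1@1 c2@4 c3@8 c4@12, authorship 1..2...3...4
After op 3 (delete): buffer="qdjnwdhy" (len 8), cursors c1@0 c2@2 c3@5 c4@8, authorship ........
After op 4 (move_left): buffer="qdjnwdhy" (len 8), cursors c1@0 c2@1 c3@4 c4@7, authorship ........
After op 5 (move_left): buffer="qdjnwdhy" (len 8), cursors c1@0 c2@0 c3@3 c4@6, authorship ........
After op 6 (move_left): buffer="qdjnwdhy" (len 8), cursors c1@0 c2@0 c3@2 c4@5, authorship ........
After op 7 (delete): buffer="qjndhy" (len 6), cursors c1@0 c2@0 c3@1 c4@3, authorship ......
After op 8 (insert('l')): buffer="llqljnldhy" (len 10), cursors c1@2 c2@2 c3@4 c4@7, authorship 12.3..4...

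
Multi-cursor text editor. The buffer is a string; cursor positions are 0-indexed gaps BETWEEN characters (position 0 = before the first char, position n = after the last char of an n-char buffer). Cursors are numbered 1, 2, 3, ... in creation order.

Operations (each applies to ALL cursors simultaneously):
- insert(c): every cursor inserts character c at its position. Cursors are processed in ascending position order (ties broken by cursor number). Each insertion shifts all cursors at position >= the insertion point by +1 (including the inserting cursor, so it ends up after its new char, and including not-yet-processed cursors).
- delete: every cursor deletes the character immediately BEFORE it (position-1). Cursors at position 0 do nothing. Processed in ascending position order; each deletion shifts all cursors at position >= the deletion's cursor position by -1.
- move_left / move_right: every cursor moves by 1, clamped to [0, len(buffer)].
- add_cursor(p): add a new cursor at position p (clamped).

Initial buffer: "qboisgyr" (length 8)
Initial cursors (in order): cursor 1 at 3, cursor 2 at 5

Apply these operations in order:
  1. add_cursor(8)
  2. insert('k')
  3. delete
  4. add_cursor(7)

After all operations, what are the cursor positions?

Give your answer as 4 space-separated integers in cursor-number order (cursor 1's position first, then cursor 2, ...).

Answer: 3 5 8 7

Derivation:
After op 1 (add_cursor(8)): buffer="qboisgyr" (len 8), cursors c1@3 c2@5 c3@8, authorship ........
After op 2 (insert('k')): buffer="qbokiskgyrk" (len 11), cursors c1@4 c2@7 c3@11, authorship ...1..2...3
After op 3 (delete): buffer="qboisgyr" (len 8), cursors c1@3 c2@5 c3@8, authorship ........
After op 4 (add_cursor(7)): buffer="qboisgyr" (len 8), cursors c1@3 c2@5 c4@7 c3@8, authorship ........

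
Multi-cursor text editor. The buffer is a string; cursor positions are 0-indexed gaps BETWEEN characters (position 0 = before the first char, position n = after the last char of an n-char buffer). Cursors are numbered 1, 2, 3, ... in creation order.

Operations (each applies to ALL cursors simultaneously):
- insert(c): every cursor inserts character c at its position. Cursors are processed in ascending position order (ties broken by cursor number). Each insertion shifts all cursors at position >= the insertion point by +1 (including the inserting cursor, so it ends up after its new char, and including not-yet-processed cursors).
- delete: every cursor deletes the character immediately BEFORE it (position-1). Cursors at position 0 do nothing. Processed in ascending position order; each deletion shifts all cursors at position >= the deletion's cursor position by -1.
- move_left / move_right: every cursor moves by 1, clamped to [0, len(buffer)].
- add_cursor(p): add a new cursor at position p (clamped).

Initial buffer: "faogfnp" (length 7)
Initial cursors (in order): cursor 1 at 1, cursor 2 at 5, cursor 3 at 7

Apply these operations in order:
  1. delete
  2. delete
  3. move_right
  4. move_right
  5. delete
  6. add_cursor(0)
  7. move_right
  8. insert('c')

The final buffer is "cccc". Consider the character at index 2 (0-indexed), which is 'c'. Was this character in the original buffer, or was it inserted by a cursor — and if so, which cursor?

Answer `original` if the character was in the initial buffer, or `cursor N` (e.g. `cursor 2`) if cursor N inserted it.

After op 1 (delete): buffer="aogn" (len 4), cursors c1@0 c2@3 c3@4, authorship ....
After op 2 (delete): buffer="ao" (len 2), cursors c1@0 c2@2 c3@2, authorship ..
After op 3 (move_right): buffer="ao" (len 2), cursors c1@1 c2@2 c3@2, authorship ..
After op 4 (move_right): buffer="ao" (len 2), cursors c1@2 c2@2 c3@2, authorship ..
After op 5 (delete): buffer="" (len 0), cursors c1@0 c2@0 c3@0, authorship 
After op 6 (add_cursor(0)): buffer="" (len 0), cursors c1@0 c2@0 c3@0 c4@0, authorship 
After op 7 (move_right): buffer="" (len 0), cursors c1@0 c2@0 c3@0 c4@0, authorship 
After op 8 (insert('c')): buffer="cccc" (len 4), cursors c1@4 c2@4 c3@4 c4@4, authorship 1234
Authorship (.=original, N=cursor N): 1 2 3 4
Index 2: author = 3

Answer: cursor 3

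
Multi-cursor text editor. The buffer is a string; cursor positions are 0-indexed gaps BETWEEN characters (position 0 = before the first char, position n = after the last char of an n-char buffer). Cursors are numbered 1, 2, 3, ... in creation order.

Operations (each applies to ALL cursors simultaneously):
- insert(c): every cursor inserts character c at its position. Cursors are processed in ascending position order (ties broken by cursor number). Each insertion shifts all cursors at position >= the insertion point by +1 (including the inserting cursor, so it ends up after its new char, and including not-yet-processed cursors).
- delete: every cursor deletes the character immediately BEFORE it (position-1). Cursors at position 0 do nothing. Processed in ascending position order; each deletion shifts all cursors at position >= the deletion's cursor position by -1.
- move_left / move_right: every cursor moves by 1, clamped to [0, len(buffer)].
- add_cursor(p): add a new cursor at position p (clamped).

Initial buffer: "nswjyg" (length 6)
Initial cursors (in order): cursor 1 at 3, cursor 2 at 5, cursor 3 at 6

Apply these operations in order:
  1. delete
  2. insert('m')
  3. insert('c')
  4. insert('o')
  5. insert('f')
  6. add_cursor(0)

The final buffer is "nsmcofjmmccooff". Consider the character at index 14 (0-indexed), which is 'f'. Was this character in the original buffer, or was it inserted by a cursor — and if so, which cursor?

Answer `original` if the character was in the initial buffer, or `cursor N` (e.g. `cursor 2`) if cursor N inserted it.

After op 1 (delete): buffer="nsj" (len 3), cursors c1@2 c2@3 c3@3, authorship ...
After op 2 (insert('m')): buffer="nsmjmm" (len 6), cursors c1@3 c2@6 c3@6, authorship ..1.23
After op 3 (insert('c')): buffer="nsmcjmmcc" (len 9), cursors c1@4 c2@9 c3@9, authorship ..11.2323
After op 4 (insert('o')): buffer="nsmcojmmccoo" (len 12), cursors c1@5 c2@12 c3@12, authorship ..111.232323
After op 5 (insert('f')): buffer="nsmcofjmmccooff" (len 15), cursors c1@6 c2@15 c3@15, authorship ..1111.23232323
After op 6 (add_cursor(0)): buffer="nsmcofjmmccooff" (len 15), cursors c4@0 c1@6 c2@15 c3@15, authorship ..1111.23232323
Authorship (.=original, N=cursor N): . . 1 1 1 1 . 2 3 2 3 2 3 2 3
Index 14: author = 3

Answer: cursor 3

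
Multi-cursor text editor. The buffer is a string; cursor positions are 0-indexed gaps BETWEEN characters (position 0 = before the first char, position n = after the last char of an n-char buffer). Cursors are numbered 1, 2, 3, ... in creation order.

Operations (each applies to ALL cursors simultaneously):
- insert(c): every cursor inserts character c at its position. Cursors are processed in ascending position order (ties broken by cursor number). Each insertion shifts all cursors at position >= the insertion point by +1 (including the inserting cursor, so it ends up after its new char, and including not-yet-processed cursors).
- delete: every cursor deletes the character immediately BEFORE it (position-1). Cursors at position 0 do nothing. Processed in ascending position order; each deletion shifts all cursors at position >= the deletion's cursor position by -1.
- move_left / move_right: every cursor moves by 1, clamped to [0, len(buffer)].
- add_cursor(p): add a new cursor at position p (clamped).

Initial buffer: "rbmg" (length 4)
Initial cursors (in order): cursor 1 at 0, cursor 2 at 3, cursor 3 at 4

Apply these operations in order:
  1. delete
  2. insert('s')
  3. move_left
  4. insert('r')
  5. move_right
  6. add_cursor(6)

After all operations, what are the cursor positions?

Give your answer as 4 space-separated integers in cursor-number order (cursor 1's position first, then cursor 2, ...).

Answer: 2 8 8 6

Derivation:
After op 1 (delete): buffer="rb" (len 2), cursors c1@0 c2@2 c3@2, authorship ..
After op 2 (insert('s')): buffer="srbss" (len 5), cursors c1@1 c2@5 c3@5, authorship 1..23
After op 3 (move_left): buffer="srbss" (len 5), cursors c1@0 c2@4 c3@4, authorship 1..23
After op 4 (insert('r')): buffer="rsrbsrrs" (len 8), cursors c1@1 c2@7 c3@7, authorship 11..2233
After op 5 (move_right): buffer="rsrbsrrs" (len 8), cursors c1@2 c2@8 c3@8, authorship 11..2233
After op 6 (add_cursor(6)): buffer="rsrbsrrs" (len 8), cursors c1@2 c4@6 c2@8 c3@8, authorship 11..2233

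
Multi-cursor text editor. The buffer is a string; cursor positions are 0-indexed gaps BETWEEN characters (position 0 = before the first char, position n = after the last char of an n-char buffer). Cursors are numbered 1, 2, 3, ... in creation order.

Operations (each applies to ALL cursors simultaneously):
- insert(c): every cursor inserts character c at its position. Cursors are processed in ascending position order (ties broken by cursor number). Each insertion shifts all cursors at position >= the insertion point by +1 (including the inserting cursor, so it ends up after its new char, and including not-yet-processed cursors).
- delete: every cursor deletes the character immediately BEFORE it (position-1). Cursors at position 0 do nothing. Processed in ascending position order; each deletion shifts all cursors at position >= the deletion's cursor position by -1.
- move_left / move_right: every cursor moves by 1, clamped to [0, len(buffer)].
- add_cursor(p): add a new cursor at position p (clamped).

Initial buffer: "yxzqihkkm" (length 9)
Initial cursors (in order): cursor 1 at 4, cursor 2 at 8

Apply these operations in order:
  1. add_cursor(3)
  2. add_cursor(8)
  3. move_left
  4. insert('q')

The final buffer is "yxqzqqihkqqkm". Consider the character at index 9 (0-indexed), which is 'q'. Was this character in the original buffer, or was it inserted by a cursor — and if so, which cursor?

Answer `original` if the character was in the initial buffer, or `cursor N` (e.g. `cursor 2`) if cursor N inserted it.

After op 1 (add_cursor(3)): buffer="yxzqihkkm" (len 9), cursors c3@3 c1@4 c2@8, authorship .........
After op 2 (add_cursor(8)): buffer="yxzqihkkm" (len 9), cursors c3@3 c1@4 c2@8 c4@8, authorship .........
After op 3 (move_left): buffer="yxzqihkkm" (len 9), cursors c3@2 c1@3 c2@7 c4@7, authorship .........
After op 4 (insert('q')): buffer="yxqzqqihkqqkm" (len 13), cursors c3@3 c1@5 c2@11 c4@11, authorship ..3.1....24..
Authorship (.=original, N=cursor N): . . 3 . 1 . . . . 2 4 . .
Index 9: author = 2

Answer: cursor 2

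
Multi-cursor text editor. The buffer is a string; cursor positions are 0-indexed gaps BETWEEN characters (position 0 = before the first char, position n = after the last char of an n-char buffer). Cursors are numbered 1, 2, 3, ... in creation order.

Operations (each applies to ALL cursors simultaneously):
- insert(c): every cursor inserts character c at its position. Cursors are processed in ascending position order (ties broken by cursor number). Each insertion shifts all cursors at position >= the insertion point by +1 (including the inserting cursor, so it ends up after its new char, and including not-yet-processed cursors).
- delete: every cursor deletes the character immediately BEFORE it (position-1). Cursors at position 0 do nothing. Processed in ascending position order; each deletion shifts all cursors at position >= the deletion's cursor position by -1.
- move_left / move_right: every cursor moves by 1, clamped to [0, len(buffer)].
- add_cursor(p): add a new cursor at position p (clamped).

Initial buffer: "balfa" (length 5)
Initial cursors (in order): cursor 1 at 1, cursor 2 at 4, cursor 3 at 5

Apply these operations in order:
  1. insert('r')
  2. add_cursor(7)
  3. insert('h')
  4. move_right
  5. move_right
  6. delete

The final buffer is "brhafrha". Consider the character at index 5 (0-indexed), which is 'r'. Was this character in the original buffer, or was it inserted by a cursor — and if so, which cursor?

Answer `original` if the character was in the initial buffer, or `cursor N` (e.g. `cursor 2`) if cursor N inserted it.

Answer: cursor 2

Derivation:
After op 1 (insert('r')): buffer="bralfrar" (len 8), cursors c1@2 c2@6 c3@8, authorship .1...2.3
After op 2 (add_cursor(7)): buffer="bralfrar" (len 8), cursors c1@2 c2@6 c4@7 c3@8, authorship .1...2.3
After op 3 (insert('h')): buffer="brhalfrhahrh" (len 12), cursors c1@3 c2@8 c4@10 c3@12, authorship .11...22.433
After op 4 (move_right): buffer="brhalfrhahrh" (len 12), cursors c1@4 c2@9 c4@11 c3@12, authorship .11...22.433
After op 5 (move_right): buffer="brhalfrhahrh" (len 12), cursors c1@5 c2@10 c3@12 c4@12, authorship .11...22.433
After op 6 (delete): buffer="brhafrha" (len 8), cursors c1@4 c2@8 c3@8 c4@8, authorship .11..22.
Authorship (.=original, N=cursor N): . 1 1 . . 2 2 .
Index 5: author = 2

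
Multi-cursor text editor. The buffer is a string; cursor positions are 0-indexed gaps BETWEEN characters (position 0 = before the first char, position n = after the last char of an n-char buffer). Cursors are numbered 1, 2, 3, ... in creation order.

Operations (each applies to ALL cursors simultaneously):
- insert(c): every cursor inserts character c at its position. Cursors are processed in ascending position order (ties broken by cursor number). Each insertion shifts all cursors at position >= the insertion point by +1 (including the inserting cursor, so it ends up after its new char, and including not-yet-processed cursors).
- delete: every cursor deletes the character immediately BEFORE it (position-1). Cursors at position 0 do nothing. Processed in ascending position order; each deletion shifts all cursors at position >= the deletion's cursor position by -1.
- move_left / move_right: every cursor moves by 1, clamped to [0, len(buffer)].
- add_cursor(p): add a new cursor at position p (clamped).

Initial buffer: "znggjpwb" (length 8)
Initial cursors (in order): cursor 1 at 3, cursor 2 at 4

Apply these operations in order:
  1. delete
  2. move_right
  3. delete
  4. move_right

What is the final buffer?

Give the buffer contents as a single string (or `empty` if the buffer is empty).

After op 1 (delete): buffer="znjpwb" (len 6), cursors c1@2 c2@2, authorship ......
After op 2 (move_right): buffer="znjpwb" (len 6), cursors c1@3 c2@3, authorship ......
After op 3 (delete): buffer="zpwb" (len 4), cursors c1@1 c2@1, authorship ....
After op 4 (move_right): buffer="zpwb" (len 4), cursors c1@2 c2@2, authorship ....

Answer: zpwb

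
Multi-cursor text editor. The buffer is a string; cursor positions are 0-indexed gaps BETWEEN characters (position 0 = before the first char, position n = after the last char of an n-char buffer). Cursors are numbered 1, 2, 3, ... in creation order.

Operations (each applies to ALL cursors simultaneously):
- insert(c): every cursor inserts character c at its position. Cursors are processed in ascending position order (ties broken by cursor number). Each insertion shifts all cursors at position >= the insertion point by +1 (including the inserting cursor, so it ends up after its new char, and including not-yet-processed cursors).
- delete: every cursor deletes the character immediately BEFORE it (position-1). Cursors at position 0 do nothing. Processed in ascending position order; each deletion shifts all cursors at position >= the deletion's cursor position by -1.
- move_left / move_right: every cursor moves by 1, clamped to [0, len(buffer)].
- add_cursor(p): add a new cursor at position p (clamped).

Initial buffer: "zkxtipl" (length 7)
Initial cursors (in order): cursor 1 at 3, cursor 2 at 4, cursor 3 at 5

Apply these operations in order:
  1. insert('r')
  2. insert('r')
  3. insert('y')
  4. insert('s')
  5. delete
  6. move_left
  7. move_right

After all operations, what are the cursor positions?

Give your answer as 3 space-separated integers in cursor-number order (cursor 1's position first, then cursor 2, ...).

Answer: 6 10 14

Derivation:
After op 1 (insert('r')): buffer="zkxrtrirpl" (len 10), cursors c1@4 c2@6 c3@8, authorship ...1.2.3..
After op 2 (insert('r')): buffer="zkxrrtrrirrpl" (len 13), cursors c1@5 c2@8 c3@11, authorship ...11.22.33..
After op 3 (insert('y')): buffer="zkxrrytrryirrypl" (len 16), cursors c1@6 c2@10 c3@14, authorship ...111.222.333..
After op 4 (insert('s')): buffer="zkxrrystrrysirryspl" (len 19), cursors c1@7 c2@12 c3@17, authorship ...1111.2222.3333..
After op 5 (delete): buffer="zkxrrytrryirrypl" (len 16), cursors c1@6 c2@10 c3@14, authorship ...111.222.333..
After op 6 (move_left): buffer="zkxrrytrryirrypl" (len 16), cursors c1@5 c2@9 c3@13, authorship ...111.222.333..
After op 7 (move_right): buffer="zkxrrytrryirrypl" (len 16), cursors c1@6 c2@10 c3@14, authorship ...111.222.333..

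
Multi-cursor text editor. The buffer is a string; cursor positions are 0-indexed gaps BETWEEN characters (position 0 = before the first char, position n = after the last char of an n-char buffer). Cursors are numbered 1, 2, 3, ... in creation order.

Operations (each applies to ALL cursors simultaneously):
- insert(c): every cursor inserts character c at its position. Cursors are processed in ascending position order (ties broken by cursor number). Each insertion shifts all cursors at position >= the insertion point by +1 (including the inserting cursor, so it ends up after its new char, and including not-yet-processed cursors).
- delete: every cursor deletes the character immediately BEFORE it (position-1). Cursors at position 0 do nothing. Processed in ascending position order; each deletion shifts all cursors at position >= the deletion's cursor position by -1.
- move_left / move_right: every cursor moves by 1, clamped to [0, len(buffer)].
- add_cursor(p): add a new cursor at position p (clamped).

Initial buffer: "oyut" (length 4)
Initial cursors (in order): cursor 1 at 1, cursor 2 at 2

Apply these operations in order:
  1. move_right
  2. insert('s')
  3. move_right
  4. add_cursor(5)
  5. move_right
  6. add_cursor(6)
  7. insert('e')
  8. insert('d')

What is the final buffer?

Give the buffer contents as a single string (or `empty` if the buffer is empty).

After op 1 (move_right): buffer="oyut" (len 4), cursors c1@2 c2@3, authorship ....
After op 2 (insert('s')): buffer="oysust" (len 6), cursors c1@3 c2@5, authorship ..1.2.
After op 3 (move_right): buffer="oysust" (len 6), cursors c1@4 c2@6, authorship ..1.2.
After op 4 (add_cursor(5)): buffer="oysust" (len 6), cursors c1@4 c3@5 c2@6, authorship ..1.2.
After op 5 (move_right): buffer="oysust" (len 6), cursors c1@5 c2@6 c3@6, authorship ..1.2.
After op 6 (add_cursor(6)): buffer="oysust" (len 6), cursors c1@5 c2@6 c3@6 c4@6, authorship ..1.2.
After op 7 (insert('e')): buffer="oysuseteee" (len 10), cursors c1@6 c2@10 c3@10 c4@10, authorship ..1.21.234
After op 8 (insert('d')): buffer="oysusedteeeddd" (len 14), cursors c1@7 c2@14 c3@14 c4@14, authorship ..1.211.234234

Answer: oysusedteeeddd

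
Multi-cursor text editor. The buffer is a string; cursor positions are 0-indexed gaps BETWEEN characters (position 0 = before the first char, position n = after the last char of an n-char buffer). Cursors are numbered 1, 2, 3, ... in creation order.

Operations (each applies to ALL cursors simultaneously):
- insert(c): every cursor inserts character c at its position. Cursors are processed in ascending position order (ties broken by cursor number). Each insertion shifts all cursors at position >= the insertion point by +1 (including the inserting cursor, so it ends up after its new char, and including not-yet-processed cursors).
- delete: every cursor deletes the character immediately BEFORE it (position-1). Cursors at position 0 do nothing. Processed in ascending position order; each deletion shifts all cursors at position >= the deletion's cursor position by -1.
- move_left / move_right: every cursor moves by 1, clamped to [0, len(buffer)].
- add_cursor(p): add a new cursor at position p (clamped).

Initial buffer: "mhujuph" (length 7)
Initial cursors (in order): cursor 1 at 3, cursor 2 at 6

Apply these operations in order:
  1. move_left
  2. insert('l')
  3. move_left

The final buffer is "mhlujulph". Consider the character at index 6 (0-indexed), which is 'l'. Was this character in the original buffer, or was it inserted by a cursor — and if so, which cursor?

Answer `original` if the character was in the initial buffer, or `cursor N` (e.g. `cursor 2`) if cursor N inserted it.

After op 1 (move_left): buffer="mhujuph" (len 7), cursors c1@2 c2@5, authorship .......
After op 2 (insert('l')): buffer="mhlujulph" (len 9), cursors c1@3 c2@7, authorship ..1...2..
After op 3 (move_left): buffer="mhlujulph" (len 9), cursors c1@2 c2@6, authorship ..1...2..
Authorship (.=original, N=cursor N): . . 1 . . . 2 . .
Index 6: author = 2

Answer: cursor 2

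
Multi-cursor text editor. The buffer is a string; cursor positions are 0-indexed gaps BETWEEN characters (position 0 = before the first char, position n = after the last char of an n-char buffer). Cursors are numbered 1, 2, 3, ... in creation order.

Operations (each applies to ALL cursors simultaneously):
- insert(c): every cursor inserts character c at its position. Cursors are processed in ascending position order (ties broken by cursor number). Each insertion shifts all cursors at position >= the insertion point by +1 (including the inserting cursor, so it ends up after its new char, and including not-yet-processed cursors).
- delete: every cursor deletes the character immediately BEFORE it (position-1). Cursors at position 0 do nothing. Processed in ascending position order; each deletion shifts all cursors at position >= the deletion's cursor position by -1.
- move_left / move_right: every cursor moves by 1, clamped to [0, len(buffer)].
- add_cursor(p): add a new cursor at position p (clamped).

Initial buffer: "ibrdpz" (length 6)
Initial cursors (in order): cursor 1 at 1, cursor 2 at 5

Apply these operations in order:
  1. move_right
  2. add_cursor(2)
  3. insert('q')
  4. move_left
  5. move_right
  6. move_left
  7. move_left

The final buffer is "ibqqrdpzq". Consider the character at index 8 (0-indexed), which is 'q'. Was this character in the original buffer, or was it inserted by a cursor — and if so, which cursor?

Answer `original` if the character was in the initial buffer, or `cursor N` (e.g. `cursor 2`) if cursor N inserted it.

After op 1 (move_right): buffer="ibrdpz" (len 6), cursors c1@2 c2@6, authorship ......
After op 2 (add_cursor(2)): buffer="ibrdpz" (len 6), cursors c1@2 c3@2 c2@6, authorship ......
After op 3 (insert('q')): buffer="ibqqrdpzq" (len 9), cursors c1@4 c3@4 c2@9, authorship ..13....2
After op 4 (move_left): buffer="ibqqrdpzq" (len 9), cursors c1@3 c3@3 c2@8, authorship ..13....2
After op 5 (move_right): buffer="ibqqrdpzq" (len 9), cursors c1@4 c3@4 c2@9, authorship ..13....2
After op 6 (move_left): buffer="ibqqrdpzq" (len 9), cursors c1@3 c3@3 c2@8, authorship ..13....2
After op 7 (move_left): buffer="ibqqrdpzq" (len 9), cursors c1@2 c3@2 c2@7, authorship ..13....2
Authorship (.=original, N=cursor N): . . 1 3 . . . . 2
Index 8: author = 2

Answer: cursor 2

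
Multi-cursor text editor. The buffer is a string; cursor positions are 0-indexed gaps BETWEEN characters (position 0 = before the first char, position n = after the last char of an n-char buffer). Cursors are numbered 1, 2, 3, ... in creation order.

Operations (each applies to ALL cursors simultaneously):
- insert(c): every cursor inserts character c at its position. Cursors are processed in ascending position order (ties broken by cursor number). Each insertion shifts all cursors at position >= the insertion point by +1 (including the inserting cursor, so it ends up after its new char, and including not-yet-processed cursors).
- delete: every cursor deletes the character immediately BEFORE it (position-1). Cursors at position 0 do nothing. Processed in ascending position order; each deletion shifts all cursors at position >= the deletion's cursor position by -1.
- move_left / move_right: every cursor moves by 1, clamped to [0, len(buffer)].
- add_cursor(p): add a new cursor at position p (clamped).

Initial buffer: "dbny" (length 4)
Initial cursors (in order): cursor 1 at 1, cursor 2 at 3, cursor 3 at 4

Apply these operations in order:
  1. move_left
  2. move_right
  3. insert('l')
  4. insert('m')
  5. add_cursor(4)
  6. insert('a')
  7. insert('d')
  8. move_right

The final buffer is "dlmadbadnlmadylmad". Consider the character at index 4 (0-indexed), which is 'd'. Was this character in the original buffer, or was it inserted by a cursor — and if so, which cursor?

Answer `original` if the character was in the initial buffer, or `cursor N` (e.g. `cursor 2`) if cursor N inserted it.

Answer: cursor 1

Derivation:
After op 1 (move_left): buffer="dbny" (len 4), cursors c1@0 c2@2 c3@3, authorship ....
After op 2 (move_right): buffer="dbny" (len 4), cursors c1@1 c2@3 c3@4, authorship ....
After op 3 (insert('l')): buffer="dlbnlyl" (len 7), cursors c1@2 c2@5 c3@7, authorship .1..2.3
After op 4 (insert('m')): buffer="dlmbnlmylm" (len 10), cursors c1@3 c2@7 c3@10, authorship .11..22.33
After op 5 (add_cursor(4)): buffer="dlmbnlmylm" (len 10), cursors c1@3 c4@4 c2@7 c3@10, authorship .11..22.33
After op 6 (insert('a')): buffer="dlmabanlmaylma" (len 14), cursors c1@4 c4@6 c2@10 c3@14, authorship .111.4.222.333
After op 7 (insert('d')): buffer="dlmadbadnlmadylmad" (len 18), cursors c1@5 c4@8 c2@13 c3@18, authorship .1111.44.2222.3333
After op 8 (move_right): buffer="dlmadbadnlmadylmad" (len 18), cursors c1@6 c4@9 c2@14 c3@18, authorship .1111.44.2222.3333
Authorship (.=original, N=cursor N): . 1 1 1 1 . 4 4 . 2 2 2 2 . 3 3 3 3
Index 4: author = 1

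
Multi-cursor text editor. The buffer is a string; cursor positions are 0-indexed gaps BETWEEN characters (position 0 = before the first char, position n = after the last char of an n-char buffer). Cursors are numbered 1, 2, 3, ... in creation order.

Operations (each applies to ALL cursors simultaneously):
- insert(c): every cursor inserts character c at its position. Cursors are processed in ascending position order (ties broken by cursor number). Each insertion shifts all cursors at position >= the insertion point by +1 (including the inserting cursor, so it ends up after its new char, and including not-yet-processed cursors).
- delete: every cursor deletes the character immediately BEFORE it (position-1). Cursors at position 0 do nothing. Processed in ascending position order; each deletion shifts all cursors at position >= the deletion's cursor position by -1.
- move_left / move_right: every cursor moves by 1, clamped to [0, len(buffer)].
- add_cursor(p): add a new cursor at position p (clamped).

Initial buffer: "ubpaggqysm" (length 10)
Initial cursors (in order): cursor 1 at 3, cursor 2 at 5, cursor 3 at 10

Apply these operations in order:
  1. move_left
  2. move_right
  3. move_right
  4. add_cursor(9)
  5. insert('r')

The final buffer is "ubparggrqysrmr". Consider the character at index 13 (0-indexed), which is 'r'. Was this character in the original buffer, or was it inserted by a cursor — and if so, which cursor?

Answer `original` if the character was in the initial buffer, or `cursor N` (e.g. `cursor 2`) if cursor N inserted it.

Answer: cursor 3

Derivation:
After op 1 (move_left): buffer="ubpaggqysm" (len 10), cursors c1@2 c2@4 c3@9, authorship ..........
After op 2 (move_right): buffer="ubpaggqysm" (len 10), cursors c1@3 c2@5 c3@10, authorship ..........
After op 3 (move_right): buffer="ubpaggqysm" (len 10), cursors c1@4 c2@6 c3@10, authorship ..........
After op 4 (add_cursor(9)): buffer="ubpaggqysm" (len 10), cursors c1@4 c2@6 c4@9 c3@10, authorship ..........
After op 5 (insert('r')): buffer="ubparggrqysrmr" (len 14), cursors c1@5 c2@8 c4@12 c3@14, authorship ....1..2...4.3
Authorship (.=original, N=cursor N): . . . . 1 . . 2 . . . 4 . 3
Index 13: author = 3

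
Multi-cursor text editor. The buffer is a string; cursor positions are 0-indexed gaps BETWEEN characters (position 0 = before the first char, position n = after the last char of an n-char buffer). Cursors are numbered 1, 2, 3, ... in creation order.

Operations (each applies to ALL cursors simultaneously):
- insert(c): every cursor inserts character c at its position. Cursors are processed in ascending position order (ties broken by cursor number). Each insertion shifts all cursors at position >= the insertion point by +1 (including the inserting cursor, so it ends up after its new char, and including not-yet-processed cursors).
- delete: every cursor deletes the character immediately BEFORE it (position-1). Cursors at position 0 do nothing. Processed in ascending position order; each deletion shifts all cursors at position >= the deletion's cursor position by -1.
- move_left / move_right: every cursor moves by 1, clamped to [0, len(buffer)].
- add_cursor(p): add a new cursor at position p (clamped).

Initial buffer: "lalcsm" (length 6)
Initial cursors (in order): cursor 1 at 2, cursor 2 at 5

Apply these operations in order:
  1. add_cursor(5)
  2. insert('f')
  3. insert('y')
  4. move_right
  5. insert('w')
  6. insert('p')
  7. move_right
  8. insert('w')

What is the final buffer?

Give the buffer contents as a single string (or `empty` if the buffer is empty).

Answer: lafylwpcwsffyymwwppww

Derivation:
After op 1 (add_cursor(5)): buffer="lalcsm" (len 6), cursors c1@2 c2@5 c3@5, authorship ......
After op 2 (insert('f')): buffer="laflcsffm" (len 9), cursors c1@3 c2@8 c3@8, authorship ..1...23.
After op 3 (insert('y')): buffer="lafylcsffyym" (len 12), cursors c1@4 c2@11 c3@11, authorship ..11...2323.
After op 4 (move_right): buffer="lafylcsffyym" (len 12), cursors c1@5 c2@12 c3@12, authorship ..11...2323.
After op 5 (insert('w')): buffer="lafylwcsffyymww" (len 15), cursors c1@6 c2@15 c3@15, authorship ..11.1..2323.23
After op 6 (insert('p')): buffer="lafylwpcsffyymwwpp" (len 18), cursors c1@7 c2@18 c3@18, authorship ..11.11..2323.2323
After op 7 (move_right): buffer="lafylwpcsffyymwwpp" (len 18), cursors c1@8 c2@18 c3@18, authorship ..11.11..2323.2323
After op 8 (insert('w')): buffer="lafylwpcwsffyymwwppww" (len 21), cursors c1@9 c2@21 c3@21, authorship ..11.11.1.2323.232323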